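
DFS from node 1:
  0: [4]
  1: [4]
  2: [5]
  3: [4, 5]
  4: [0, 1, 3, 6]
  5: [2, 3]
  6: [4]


Visit 1, push [4]
Visit 4, push [6, 3, 0]
Visit 0, push []
Visit 3, push [5]
Visit 5, push [2]
Visit 2, push []
Visit 6, push []

DFS order: [1, 4, 0, 3, 5, 2, 6]


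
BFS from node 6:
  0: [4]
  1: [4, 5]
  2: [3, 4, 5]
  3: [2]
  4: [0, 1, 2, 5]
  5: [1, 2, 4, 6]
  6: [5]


Visit 6, enqueue [5]
Visit 5, enqueue [1, 2, 4]
Visit 1, enqueue []
Visit 2, enqueue [3]
Visit 4, enqueue [0]
Visit 3, enqueue []
Visit 0, enqueue []

BFS order: [6, 5, 1, 2, 4, 3, 0]


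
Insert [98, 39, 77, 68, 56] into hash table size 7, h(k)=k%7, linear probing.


Insert 98: h=0 -> slot 0
Insert 39: h=4 -> slot 4
Insert 77: h=0, 1 probes -> slot 1
Insert 68: h=5 -> slot 5
Insert 56: h=0, 2 probes -> slot 2

Table: [98, 77, 56, None, 39, 68, None]


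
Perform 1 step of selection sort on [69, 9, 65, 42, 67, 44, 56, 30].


Initial: [69, 9, 65, 42, 67, 44, 56, 30]
Step 1: min=9 at 1
  Swap: [9, 69, 65, 42, 67, 44, 56, 30]

After 1 step: [9, 69, 65, 42, 67, 44, 56, 30]


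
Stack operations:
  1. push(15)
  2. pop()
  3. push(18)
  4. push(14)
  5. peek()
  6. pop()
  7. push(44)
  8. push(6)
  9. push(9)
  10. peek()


push(15) -> [15]
pop()->15, []
push(18) -> [18]
push(14) -> [18, 14]
peek()->14
pop()->14, [18]
push(44) -> [18, 44]
push(6) -> [18, 44, 6]
push(9) -> [18, 44, 6, 9]
peek()->9

Final stack: [18, 44, 6, 9]


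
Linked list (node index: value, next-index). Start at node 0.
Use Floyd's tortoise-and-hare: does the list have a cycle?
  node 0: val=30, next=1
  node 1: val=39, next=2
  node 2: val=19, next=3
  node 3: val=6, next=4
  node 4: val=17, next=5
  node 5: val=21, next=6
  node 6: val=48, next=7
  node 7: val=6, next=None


Floyd's tortoise (slow, +1) and hare (fast, +2):
  init: slow=0, fast=0
  step 1: slow=1, fast=2
  step 2: slow=2, fast=4
  step 3: slow=3, fast=6
  step 4: fast 6->7->None, no cycle

Cycle: no


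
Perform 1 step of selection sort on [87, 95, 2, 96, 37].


Initial: [87, 95, 2, 96, 37]
Step 1: min=2 at 2
  Swap: [2, 95, 87, 96, 37]

After 1 step: [2, 95, 87, 96, 37]


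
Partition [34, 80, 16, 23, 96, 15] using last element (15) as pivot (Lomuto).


Pivot: 15
Place pivot at 0: [15, 80, 16, 23, 96, 34]

Partitioned: [15, 80, 16, 23, 96, 34]


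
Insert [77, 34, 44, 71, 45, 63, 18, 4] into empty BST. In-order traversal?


Insert 77: root
Insert 34: L from 77
Insert 44: L from 77 -> R from 34
Insert 71: L from 77 -> R from 34 -> R from 44
Insert 45: L from 77 -> R from 34 -> R from 44 -> L from 71
Insert 63: L from 77 -> R from 34 -> R from 44 -> L from 71 -> R from 45
Insert 18: L from 77 -> L from 34
Insert 4: L from 77 -> L from 34 -> L from 18

In-order: [4, 18, 34, 44, 45, 63, 71, 77]


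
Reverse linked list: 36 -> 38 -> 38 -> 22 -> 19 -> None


Step 1: curr=36, set curr.next=prev(None) | reversed so far: 36
Step 2: curr=38, set curr.next=prev(36) | reversed so far: 38 -> 36
Step 3: curr=38, set curr.next=prev(38) | reversed so far: 38 -> 38 -> 36
Step 4: curr=22, set curr.next=prev(38) | reversed so far: 22 -> 38 -> 38 -> 36
Step 5: curr=19, set curr.next=prev(22) | reversed so far: 19 -> 22 -> 38 -> 38 -> 36

19 -> 22 -> 38 -> 38 -> 36 -> None


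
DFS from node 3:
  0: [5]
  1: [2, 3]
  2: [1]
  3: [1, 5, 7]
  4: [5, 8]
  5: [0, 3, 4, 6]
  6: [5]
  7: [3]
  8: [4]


Visit 3, push [7, 5, 1]
Visit 1, push [2]
Visit 2, push []
Visit 5, push [6, 4, 0]
Visit 0, push []
Visit 4, push [8]
Visit 8, push []
Visit 6, push []
Visit 7, push []

DFS order: [3, 1, 2, 5, 0, 4, 8, 6, 7]


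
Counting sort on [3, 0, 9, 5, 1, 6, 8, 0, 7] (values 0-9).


Input: [3, 0, 9, 5, 1, 6, 8, 0, 7]
Counts: [2, 1, 0, 1, 0, 1, 1, 1, 1, 1]

Sorted: [0, 0, 1, 3, 5, 6, 7, 8, 9]


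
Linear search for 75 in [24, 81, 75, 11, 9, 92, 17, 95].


i=0: 24!=75
i=1: 81!=75
i=2: 75==75 found!

Found at 2, 3 comps


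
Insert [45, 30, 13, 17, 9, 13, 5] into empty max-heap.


Insert 45: [45]
Insert 30: [45, 30]
Insert 13: [45, 30, 13]
Insert 17: [45, 30, 13, 17]
Insert 9: [45, 30, 13, 17, 9]
Insert 13: [45, 30, 13, 17, 9, 13]
Insert 5: [45, 30, 13, 17, 9, 13, 5]

Final heap: [45, 30, 13, 17, 9, 13, 5]


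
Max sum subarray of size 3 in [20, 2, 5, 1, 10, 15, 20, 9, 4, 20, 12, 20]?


[0:3]: 27
[1:4]: 8
[2:5]: 16
[3:6]: 26
[4:7]: 45
[5:8]: 44
[6:9]: 33
[7:10]: 33
[8:11]: 36
[9:12]: 52

Max: 52 at [9:12]


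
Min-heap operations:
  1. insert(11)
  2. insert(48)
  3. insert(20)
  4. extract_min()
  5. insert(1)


insert(11) -> [11]
insert(48) -> [11, 48]
insert(20) -> [11, 48, 20]
extract_min()->11, [20, 48]
insert(1) -> [1, 48, 20]

Final heap: [1, 48, 20]


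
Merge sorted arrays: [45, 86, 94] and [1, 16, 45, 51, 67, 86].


Take 1 from B
Take 16 from B
Take 45 from A
Take 45 from B
Take 51 from B
Take 67 from B
Take 86 from A
Take 86 from B

Merged: [1, 16, 45, 45, 51, 67, 86, 86, 94]


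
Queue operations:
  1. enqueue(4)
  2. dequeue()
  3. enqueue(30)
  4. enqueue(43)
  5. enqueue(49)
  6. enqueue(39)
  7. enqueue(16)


enqueue(4) -> [4]
dequeue()->4, []
enqueue(30) -> [30]
enqueue(43) -> [30, 43]
enqueue(49) -> [30, 43, 49]
enqueue(39) -> [30, 43, 49, 39]
enqueue(16) -> [30, 43, 49, 39, 16]

Final queue: [30, 43, 49, 39, 16]


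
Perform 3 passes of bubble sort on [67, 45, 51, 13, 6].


Initial: [67, 45, 51, 13, 6]
Pass 1: [45, 51, 13, 6, 67] (4 swaps)
Pass 2: [45, 13, 6, 51, 67] (2 swaps)
Pass 3: [13, 6, 45, 51, 67] (2 swaps)

After 3 passes: [13, 6, 45, 51, 67]


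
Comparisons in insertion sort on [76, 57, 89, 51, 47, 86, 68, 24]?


Algorithm: insertion sort
Input: [76, 57, 89, 51, 47, 86, 68, 24]
Sorted: [24, 47, 51, 57, 68, 76, 86, 89]

22


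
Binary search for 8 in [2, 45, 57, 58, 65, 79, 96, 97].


Step 1: lo=0, hi=7, mid=3, val=58
Step 2: lo=0, hi=2, mid=1, val=45
Step 3: lo=0, hi=0, mid=0, val=2

Not found


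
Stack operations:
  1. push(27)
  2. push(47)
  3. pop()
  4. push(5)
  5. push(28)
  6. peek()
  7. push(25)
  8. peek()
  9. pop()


push(27) -> [27]
push(47) -> [27, 47]
pop()->47, [27]
push(5) -> [27, 5]
push(28) -> [27, 5, 28]
peek()->28
push(25) -> [27, 5, 28, 25]
peek()->25
pop()->25, [27, 5, 28]

Final stack: [27, 5, 28]


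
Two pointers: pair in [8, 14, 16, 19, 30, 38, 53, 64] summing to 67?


lo=0(8)+hi=7(64)=72
lo=0(8)+hi=6(53)=61
lo=1(14)+hi=6(53)=67

Yes: 14+53=67


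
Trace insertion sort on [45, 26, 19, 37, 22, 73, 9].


Initial: [45, 26, 19, 37, 22, 73, 9]
Insert 26: [26, 45, 19, 37, 22, 73, 9]
Insert 19: [19, 26, 45, 37, 22, 73, 9]
Insert 37: [19, 26, 37, 45, 22, 73, 9]
Insert 22: [19, 22, 26, 37, 45, 73, 9]
Insert 73: [19, 22, 26, 37, 45, 73, 9]
Insert 9: [9, 19, 22, 26, 37, 45, 73]

Sorted: [9, 19, 22, 26, 37, 45, 73]


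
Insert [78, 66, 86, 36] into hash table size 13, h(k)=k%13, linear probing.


Insert 78: h=0 -> slot 0
Insert 66: h=1 -> slot 1
Insert 86: h=8 -> slot 8
Insert 36: h=10 -> slot 10

Table: [78, 66, None, None, None, None, None, None, 86, None, 36, None, None]


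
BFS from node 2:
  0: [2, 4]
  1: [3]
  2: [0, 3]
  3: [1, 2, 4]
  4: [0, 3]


Visit 2, enqueue [0, 3]
Visit 0, enqueue [4]
Visit 3, enqueue [1]
Visit 4, enqueue []
Visit 1, enqueue []

BFS order: [2, 0, 3, 4, 1]


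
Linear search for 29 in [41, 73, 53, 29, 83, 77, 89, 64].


i=0: 41!=29
i=1: 73!=29
i=2: 53!=29
i=3: 29==29 found!

Found at 3, 4 comps


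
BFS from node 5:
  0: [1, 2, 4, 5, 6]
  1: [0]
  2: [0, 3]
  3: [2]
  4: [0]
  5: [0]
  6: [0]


Visit 5, enqueue [0]
Visit 0, enqueue [1, 2, 4, 6]
Visit 1, enqueue []
Visit 2, enqueue [3]
Visit 4, enqueue []
Visit 6, enqueue []
Visit 3, enqueue []

BFS order: [5, 0, 1, 2, 4, 6, 3]


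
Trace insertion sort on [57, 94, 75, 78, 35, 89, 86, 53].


Initial: [57, 94, 75, 78, 35, 89, 86, 53]
Insert 94: [57, 94, 75, 78, 35, 89, 86, 53]
Insert 75: [57, 75, 94, 78, 35, 89, 86, 53]
Insert 78: [57, 75, 78, 94, 35, 89, 86, 53]
Insert 35: [35, 57, 75, 78, 94, 89, 86, 53]
Insert 89: [35, 57, 75, 78, 89, 94, 86, 53]
Insert 86: [35, 57, 75, 78, 86, 89, 94, 53]
Insert 53: [35, 53, 57, 75, 78, 86, 89, 94]

Sorted: [35, 53, 57, 75, 78, 86, 89, 94]


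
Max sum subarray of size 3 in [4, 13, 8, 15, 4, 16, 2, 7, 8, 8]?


[0:3]: 25
[1:4]: 36
[2:5]: 27
[3:6]: 35
[4:7]: 22
[5:8]: 25
[6:9]: 17
[7:10]: 23

Max: 36 at [1:4]


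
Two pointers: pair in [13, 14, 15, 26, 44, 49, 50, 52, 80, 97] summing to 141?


lo=0(13)+hi=9(97)=110
lo=1(14)+hi=9(97)=111
lo=2(15)+hi=9(97)=112
lo=3(26)+hi=9(97)=123
lo=4(44)+hi=9(97)=141

Yes: 44+97=141


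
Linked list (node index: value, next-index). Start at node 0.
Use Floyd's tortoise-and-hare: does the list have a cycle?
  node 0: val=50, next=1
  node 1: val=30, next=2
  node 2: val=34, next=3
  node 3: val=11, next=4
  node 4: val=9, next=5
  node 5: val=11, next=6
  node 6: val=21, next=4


Floyd's tortoise (slow, +1) and hare (fast, +2):
  init: slow=0, fast=0
  step 1: slow=1, fast=2
  step 2: slow=2, fast=4
  step 3: slow=3, fast=6
  step 4: slow=4, fast=5
  step 5: slow=5, fast=4
  step 6: slow=6, fast=6
  slow == fast at node 6: cycle detected

Cycle: yes


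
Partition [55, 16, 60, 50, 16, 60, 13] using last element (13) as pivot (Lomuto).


Pivot: 13
Place pivot at 0: [13, 16, 60, 50, 16, 60, 55]

Partitioned: [13, 16, 60, 50, 16, 60, 55]


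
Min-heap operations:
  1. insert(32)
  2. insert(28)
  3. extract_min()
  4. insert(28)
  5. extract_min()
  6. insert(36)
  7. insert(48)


insert(32) -> [32]
insert(28) -> [28, 32]
extract_min()->28, [32]
insert(28) -> [28, 32]
extract_min()->28, [32]
insert(36) -> [32, 36]
insert(48) -> [32, 36, 48]

Final heap: [32, 36, 48]


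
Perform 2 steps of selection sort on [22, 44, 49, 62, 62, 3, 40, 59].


Initial: [22, 44, 49, 62, 62, 3, 40, 59]
Step 1: min=3 at 5
  Swap: [3, 44, 49, 62, 62, 22, 40, 59]
Step 2: min=22 at 5
  Swap: [3, 22, 49, 62, 62, 44, 40, 59]

After 2 steps: [3, 22, 49, 62, 62, 44, 40, 59]


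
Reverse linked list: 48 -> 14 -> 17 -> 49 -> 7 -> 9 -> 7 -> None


Step 1: curr=48, set curr.next=prev(None) | reversed so far: 48
Step 2: curr=14, set curr.next=prev(48) | reversed so far: 14 -> 48
Step 3: curr=17, set curr.next=prev(14) | reversed so far: 17 -> 14 -> 48
Step 4: curr=49, set curr.next=prev(17) | reversed so far: 49 -> 17 -> 14 -> 48
Step 5: curr=7, set curr.next=prev(49) | reversed so far: 7 -> 49 -> 17 -> 14 -> 48
Step 6: curr=9, set curr.next=prev(7) | reversed so far: 9 -> 7 -> 49 -> 17 -> 14 -> 48
Step 7: curr=7, set curr.next=prev(9) | reversed so far: 7 -> 9 -> 7 -> 49 -> 17 -> 14 -> 48

7 -> 9 -> 7 -> 49 -> 17 -> 14 -> 48 -> None


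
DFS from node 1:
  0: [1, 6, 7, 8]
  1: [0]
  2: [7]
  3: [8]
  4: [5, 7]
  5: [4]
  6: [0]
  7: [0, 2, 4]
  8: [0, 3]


Visit 1, push [0]
Visit 0, push [8, 7, 6]
Visit 6, push []
Visit 7, push [4, 2]
Visit 2, push []
Visit 4, push [5]
Visit 5, push []
Visit 8, push [3]
Visit 3, push []

DFS order: [1, 0, 6, 7, 2, 4, 5, 8, 3]


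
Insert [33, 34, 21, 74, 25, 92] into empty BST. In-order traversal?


Insert 33: root
Insert 34: R from 33
Insert 21: L from 33
Insert 74: R from 33 -> R from 34
Insert 25: L from 33 -> R from 21
Insert 92: R from 33 -> R from 34 -> R from 74

In-order: [21, 25, 33, 34, 74, 92]


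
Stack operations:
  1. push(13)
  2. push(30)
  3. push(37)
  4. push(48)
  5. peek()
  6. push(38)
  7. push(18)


push(13) -> [13]
push(30) -> [13, 30]
push(37) -> [13, 30, 37]
push(48) -> [13, 30, 37, 48]
peek()->48
push(38) -> [13, 30, 37, 48, 38]
push(18) -> [13, 30, 37, 48, 38, 18]

Final stack: [13, 30, 37, 48, 38, 18]


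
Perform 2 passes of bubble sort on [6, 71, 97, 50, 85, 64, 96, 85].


Initial: [6, 71, 97, 50, 85, 64, 96, 85]
Pass 1: [6, 71, 50, 85, 64, 96, 85, 97] (5 swaps)
Pass 2: [6, 50, 71, 64, 85, 85, 96, 97] (3 swaps)

After 2 passes: [6, 50, 71, 64, 85, 85, 96, 97]


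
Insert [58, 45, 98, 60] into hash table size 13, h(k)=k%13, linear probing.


Insert 58: h=6 -> slot 6
Insert 45: h=6, 1 probes -> slot 7
Insert 98: h=7, 1 probes -> slot 8
Insert 60: h=8, 1 probes -> slot 9

Table: [None, None, None, None, None, None, 58, 45, 98, 60, None, None, None]


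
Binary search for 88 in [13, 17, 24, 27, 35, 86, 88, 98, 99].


Step 1: lo=0, hi=8, mid=4, val=35
Step 2: lo=5, hi=8, mid=6, val=88

Found at index 6


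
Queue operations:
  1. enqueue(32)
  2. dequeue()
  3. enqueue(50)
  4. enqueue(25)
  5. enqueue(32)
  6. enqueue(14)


enqueue(32) -> [32]
dequeue()->32, []
enqueue(50) -> [50]
enqueue(25) -> [50, 25]
enqueue(32) -> [50, 25, 32]
enqueue(14) -> [50, 25, 32, 14]

Final queue: [50, 25, 32, 14]


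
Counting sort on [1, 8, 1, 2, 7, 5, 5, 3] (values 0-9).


Input: [1, 8, 1, 2, 7, 5, 5, 3]
Counts: [0, 2, 1, 1, 0, 2, 0, 1, 1, 0]

Sorted: [1, 1, 2, 3, 5, 5, 7, 8]


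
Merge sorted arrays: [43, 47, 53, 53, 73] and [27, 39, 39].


Take 27 from B
Take 39 from B
Take 39 from B

Merged: [27, 39, 39, 43, 47, 53, 53, 73]


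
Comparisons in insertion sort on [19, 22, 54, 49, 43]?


Algorithm: insertion sort
Input: [19, 22, 54, 49, 43]
Sorted: [19, 22, 43, 49, 54]

7


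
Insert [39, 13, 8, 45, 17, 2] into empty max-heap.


Insert 39: [39]
Insert 13: [39, 13]
Insert 8: [39, 13, 8]
Insert 45: [45, 39, 8, 13]
Insert 17: [45, 39, 8, 13, 17]
Insert 2: [45, 39, 8, 13, 17, 2]

Final heap: [45, 39, 8, 13, 17, 2]


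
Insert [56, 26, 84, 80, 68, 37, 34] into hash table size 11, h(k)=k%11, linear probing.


Insert 56: h=1 -> slot 1
Insert 26: h=4 -> slot 4
Insert 84: h=7 -> slot 7
Insert 80: h=3 -> slot 3
Insert 68: h=2 -> slot 2
Insert 37: h=4, 1 probes -> slot 5
Insert 34: h=1, 5 probes -> slot 6

Table: [None, 56, 68, 80, 26, 37, 34, 84, None, None, None]


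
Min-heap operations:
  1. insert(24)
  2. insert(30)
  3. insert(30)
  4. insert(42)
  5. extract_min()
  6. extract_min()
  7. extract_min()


insert(24) -> [24]
insert(30) -> [24, 30]
insert(30) -> [24, 30, 30]
insert(42) -> [24, 30, 30, 42]
extract_min()->24, [30, 30, 42]
extract_min()->30, [30, 42]
extract_min()->30, [42]

Final heap: [42]


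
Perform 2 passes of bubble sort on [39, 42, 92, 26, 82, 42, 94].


Initial: [39, 42, 92, 26, 82, 42, 94]
Pass 1: [39, 42, 26, 82, 42, 92, 94] (3 swaps)
Pass 2: [39, 26, 42, 42, 82, 92, 94] (2 swaps)

After 2 passes: [39, 26, 42, 42, 82, 92, 94]


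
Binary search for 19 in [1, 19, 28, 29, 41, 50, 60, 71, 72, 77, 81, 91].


Step 1: lo=0, hi=11, mid=5, val=50
Step 2: lo=0, hi=4, mid=2, val=28
Step 3: lo=0, hi=1, mid=0, val=1
Step 4: lo=1, hi=1, mid=1, val=19

Found at index 1


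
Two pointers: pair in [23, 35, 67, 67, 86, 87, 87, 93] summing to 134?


lo=0(23)+hi=7(93)=116
lo=1(35)+hi=7(93)=128
lo=2(67)+hi=7(93)=160
lo=2(67)+hi=6(87)=154
lo=2(67)+hi=5(87)=154
lo=2(67)+hi=4(86)=153
lo=2(67)+hi=3(67)=134

Yes: 67+67=134


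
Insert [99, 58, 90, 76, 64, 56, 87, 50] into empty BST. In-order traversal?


Insert 99: root
Insert 58: L from 99
Insert 90: L from 99 -> R from 58
Insert 76: L from 99 -> R from 58 -> L from 90
Insert 64: L from 99 -> R from 58 -> L from 90 -> L from 76
Insert 56: L from 99 -> L from 58
Insert 87: L from 99 -> R from 58 -> L from 90 -> R from 76
Insert 50: L from 99 -> L from 58 -> L from 56

In-order: [50, 56, 58, 64, 76, 87, 90, 99]


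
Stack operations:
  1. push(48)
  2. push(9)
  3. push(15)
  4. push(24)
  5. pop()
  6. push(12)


push(48) -> [48]
push(9) -> [48, 9]
push(15) -> [48, 9, 15]
push(24) -> [48, 9, 15, 24]
pop()->24, [48, 9, 15]
push(12) -> [48, 9, 15, 12]

Final stack: [48, 9, 15, 12]


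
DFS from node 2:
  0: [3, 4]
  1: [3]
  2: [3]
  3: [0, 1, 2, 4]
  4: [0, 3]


Visit 2, push [3]
Visit 3, push [4, 1, 0]
Visit 0, push [4]
Visit 4, push []
Visit 1, push []

DFS order: [2, 3, 0, 4, 1]


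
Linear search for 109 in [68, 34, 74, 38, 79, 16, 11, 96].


i=0: 68!=109
i=1: 34!=109
i=2: 74!=109
i=3: 38!=109
i=4: 79!=109
i=5: 16!=109
i=6: 11!=109
i=7: 96!=109

Not found, 8 comps


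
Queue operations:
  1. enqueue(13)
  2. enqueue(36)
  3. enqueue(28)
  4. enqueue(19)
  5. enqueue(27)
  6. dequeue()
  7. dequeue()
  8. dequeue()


enqueue(13) -> [13]
enqueue(36) -> [13, 36]
enqueue(28) -> [13, 36, 28]
enqueue(19) -> [13, 36, 28, 19]
enqueue(27) -> [13, 36, 28, 19, 27]
dequeue()->13, [36, 28, 19, 27]
dequeue()->36, [28, 19, 27]
dequeue()->28, [19, 27]

Final queue: [19, 27]


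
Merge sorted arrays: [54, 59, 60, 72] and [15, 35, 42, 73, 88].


Take 15 from B
Take 35 from B
Take 42 from B
Take 54 from A
Take 59 from A
Take 60 from A
Take 72 from A

Merged: [15, 35, 42, 54, 59, 60, 72, 73, 88]


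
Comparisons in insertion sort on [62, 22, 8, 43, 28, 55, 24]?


Algorithm: insertion sort
Input: [62, 22, 8, 43, 28, 55, 24]
Sorted: [8, 22, 24, 28, 43, 55, 62]

15


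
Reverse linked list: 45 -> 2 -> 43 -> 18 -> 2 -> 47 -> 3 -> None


Step 1: curr=45, set curr.next=prev(None) | reversed so far: 45
Step 2: curr=2, set curr.next=prev(45) | reversed so far: 2 -> 45
Step 3: curr=43, set curr.next=prev(2) | reversed so far: 43 -> 2 -> 45
Step 4: curr=18, set curr.next=prev(43) | reversed so far: 18 -> 43 -> 2 -> 45
Step 5: curr=2, set curr.next=prev(18) | reversed so far: 2 -> 18 -> 43 -> 2 -> 45
Step 6: curr=47, set curr.next=prev(2) | reversed so far: 47 -> 2 -> 18 -> 43 -> 2 -> 45
Step 7: curr=3, set curr.next=prev(47) | reversed so far: 3 -> 47 -> 2 -> 18 -> 43 -> 2 -> 45

3 -> 47 -> 2 -> 18 -> 43 -> 2 -> 45 -> None


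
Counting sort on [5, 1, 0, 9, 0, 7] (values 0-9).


Input: [5, 1, 0, 9, 0, 7]
Counts: [2, 1, 0, 0, 0, 1, 0, 1, 0, 1]

Sorted: [0, 0, 1, 5, 7, 9]


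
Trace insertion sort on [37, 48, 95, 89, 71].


Initial: [37, 48, 95, 89, 71]
Insert 48: [37, 48, 95, 89, 71]
Insert 95: [37, 48, 95, 89, 71]
Insert 89: [37, 48, 89, 95, 71]
Insert 71: [37, 48, 71, 89, 95]

Sorted: [37, 48, 71, 89, 95]


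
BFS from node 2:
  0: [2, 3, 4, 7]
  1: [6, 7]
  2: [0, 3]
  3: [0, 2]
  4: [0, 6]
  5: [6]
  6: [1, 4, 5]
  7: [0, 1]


Visit 2, enqueue [0, 3]
Visit 0, enqueue [4, 7]
Visit 3, enqueue []
Visit 4, enqueue [6]
Visit 7, enqueue [1]
Visit 6, enqueue [5]
Visit 1, enqueue []
Visit 5, enqueue []

BFS order: [2, 0, 3, 4, 7, 6, 1, 5]


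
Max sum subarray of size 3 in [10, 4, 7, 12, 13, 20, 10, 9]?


[0:3]: 21
[1:4]: 23
[2:5]: 32
[3:6]: 45
[4:7]: 43
[5:8]: 39

Max: 45 at [3:6]


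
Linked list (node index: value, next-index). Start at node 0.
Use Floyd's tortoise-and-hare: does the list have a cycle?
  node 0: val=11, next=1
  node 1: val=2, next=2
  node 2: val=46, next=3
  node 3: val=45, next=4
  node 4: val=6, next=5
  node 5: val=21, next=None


Floyd's tortoise (slow, +1) and hare (fast, +2):
  init: slow=0, fast=0
  step 1: slow=1, fast=2
  step 2: slow=2, fast=4
  step 3: fast 4->5->None, no cycle

Cycle: no


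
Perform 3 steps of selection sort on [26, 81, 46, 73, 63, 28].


Initial: [26, 81, 46, 73, 63, 28]
Step 1: min=26 at 0
  Swap: [26, 81, 46, 73, 63, 28]
Step 2: min=28 at 5
  Swap: [26, 28, 46, 73, 63, 81]
Step 3: min=46 at 2
  Swap: [26, 28, 46, 73, 63, 81]

After 3 steps: [26, 28, 46, 73, 63, 81]


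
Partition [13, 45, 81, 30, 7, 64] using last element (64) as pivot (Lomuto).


Pivot: 64
  13 <= 64: advance i (no swap)
  45 <= 64: advance i (no swap)
  30 <= 64: swap -> [13, 45, 30, 81, 7, 64]
  7 <= 64: swap -> [13, 45, 30, 7, 81, 64]
Place pivot at 4: [13, 45, 30, 7, 64, 81]

Partitioned: [13, 45, 30, 7, 64, 81]


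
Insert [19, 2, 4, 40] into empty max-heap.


Insert 19: [19]
Insert 2: [19, 2]
Insert 4: [19, 2, 4]
Insert 40: [40, 19, 4, 2]

Final heap: [40, 19, 4, 2]


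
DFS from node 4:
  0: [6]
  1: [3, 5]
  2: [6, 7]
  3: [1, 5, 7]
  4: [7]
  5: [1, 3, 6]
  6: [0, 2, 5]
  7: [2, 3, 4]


Visit 4, push [7]
Visit 7, push [3, 2]
Visit 2, push [6]
Visit 6, push [5, 0]
Visit 0, push []
Visit 5, push [3, 1]
Visit 1, push [3]
Visit 3, push []

DFS order: [4, 7, 2, 6, 0, 5, 1, 3]


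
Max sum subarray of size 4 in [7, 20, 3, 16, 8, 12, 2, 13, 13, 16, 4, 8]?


[0:4]: 46
[1:5]: 47
[2:6]: 39
[3:7]: 38
[4:8]: 35
[5:9]: 40
[6:10]: 44
[7:11]: 46
[8:12]: 41

Max: 47 at [1:5]


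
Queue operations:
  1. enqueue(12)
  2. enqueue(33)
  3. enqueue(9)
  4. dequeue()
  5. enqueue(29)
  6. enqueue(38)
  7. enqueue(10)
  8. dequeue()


enqueue(12) -> [12]
enqueue(33) -> [12, 33]
enqueue(9) -> [12, 33, 9]
dequeue()->12, [33, 9]
enqueue(29) -> [33, 9, 29]
enqueue(38) -> [33, 9, 29, 38]
enqueue(10) -> [33, 9, 29, 38, 10]
dequeue()->33, [9, 29, 38, 10]

Final queue: [9, 29, 38, 10]


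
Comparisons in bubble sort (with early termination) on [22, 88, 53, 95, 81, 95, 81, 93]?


Algorithm: bubble sort (with early termination)
Input: [22, 88, 53, 95, 81, 95, 81, 93]
Sorted: [22, 53, 81, 81, 88, 93, 95, 95]

22


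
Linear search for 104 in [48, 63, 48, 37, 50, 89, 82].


i=0: 48!=104
i=1: 63!=104
i=2: 48!=104
i=3: 37!=104
i=4: 50!=104
i=5: 89!=104
i=6: 82!=104

Not found, 7 comps


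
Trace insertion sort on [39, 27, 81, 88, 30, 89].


Initial: [39, 27, 81, 88, 30, 89]
Insert 27: [27, 39, 81, 88, 30, 89]
Insert 81: [27, 39, 81, 88, 30, 89]
Insert 88: [27, 39, 81, 88, 30, 89]
Insert 30: [27, 30, 39, 81, 88, 89]
Insert 89: [27, 30, 39, 81, 88, 89]

Sorted: [27, 30, 39, 81, 88, 89]


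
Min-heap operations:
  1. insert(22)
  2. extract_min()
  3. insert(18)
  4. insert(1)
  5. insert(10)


insert(22) -> [22]
extract_min()->22, []
insert(18) -> [18]
insert(1) -> [1, 18]
insert(10) -> [1, 18, 10]

Final heap: [1, 18, 10]


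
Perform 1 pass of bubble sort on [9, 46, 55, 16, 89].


Initial: [9, 46, 55, 16, 89]
Pass 1: [9, 46, 16, 55, 89] (1 swaps)

After 1 pass: [9, 46, 16, 55, 89]


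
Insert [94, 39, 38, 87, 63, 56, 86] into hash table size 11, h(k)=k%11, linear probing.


Insert 94: h=6 -> slot 6
Insert 39: h=6, 1 probes -> slot 7
Insert 38: h=5 -> slot 5
Insert 87: h=10 -> slot 10
Insert 63: h=8 -> slot 8
Insert 56: h=1 -> slot 1
Insert 86: h=9 -> slot 9

Table: [None, 56, None, None, None, 38, 94, 39, 63, 86, 87]


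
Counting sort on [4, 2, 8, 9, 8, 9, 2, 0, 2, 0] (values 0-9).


Input: [4, 2, 8, 9, 8, 9, 2, 0, 2, 0]
Counts: [2, 0, 3, 0, 1, 0, 0, 0, 2, 2]

Sorted: [0, 0, 2, 2, 2, 4, 8, 8, 9, 9]


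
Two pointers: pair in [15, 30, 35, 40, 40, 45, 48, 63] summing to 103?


lo=0(15)+hi=7(63)=78
lo=1(30)+hi=7(63)=93
lo=2(35)+hi=7(63)=98
lo=3(40)+hi=7(63)=103

Yes: 40+63=103


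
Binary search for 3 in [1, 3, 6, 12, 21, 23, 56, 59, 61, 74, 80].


Step 1: lo=0, hi=10, mid=5, val=23
Step 2: lo=0, hi=4, mid=2, val=6
Step 3: lo=0, hi=1, mid=0, val=1
Step 4: lo=1, hi=1, mid=1, val=3

Found at index 1


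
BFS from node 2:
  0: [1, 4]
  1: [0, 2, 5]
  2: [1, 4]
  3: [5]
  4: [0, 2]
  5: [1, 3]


Visit 2, enqueue [1, 4]
Visit 1, enqueue [0, 5]
Visit 4, enqueue []
Visit 0, enqueue []
Visit 5, enqueue [3]
Visit 3, enqueue []

BFS order: [2, 1, 4, 0, 5, 3]


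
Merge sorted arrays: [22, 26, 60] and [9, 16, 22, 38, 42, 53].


Take 9 from B
Take 16 from B
Take 22 from A
Take 22 from B
Take 26 from A
Take 38 from B
Take 42 from B
Take 53 from B

Merged: [9, 16, 22, 22, 26, 38, 42, 53, 60]


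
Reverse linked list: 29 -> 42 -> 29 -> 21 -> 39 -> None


Step 1: curr=29, set curr.next=prev(None) | reversed so far: 29
Step 2: curr=42, set curr.next=prev(29) | reversed so far: 42 -> 29
Step 3: curr=29, set curr.next=prev(42) | reversed so far: 29 -> 42 -> 29
Step 4: curr=21, set curr.next=prev(29) | reversed so far: 21 -> 29 -> 42 -> 29
Step 5: curr=39, set curr.next=prev(21) | reversed so far: 39 -> 21 -> 29 -> 42 -> 29

39 -> 21 -> 29 -> 42 -> 29 -> None


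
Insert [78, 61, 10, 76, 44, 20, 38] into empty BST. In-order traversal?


Insert 78: root
Insert 61: L from 78
Insert 10: L from 78 -> L from 61
Insert 76: L from 78 -> R from 61
Insert 44: L from 78 -> L from 61 -> R from 10
Insert 20: L from 78 -> L from 61 -> R from 10 -> L from 44
Insert 38: L from 78 -> L from 61 -> R from 10 -> L from 44 -> R from 20

In-order: [10, 20, 38, 44, 61, 76, 78]


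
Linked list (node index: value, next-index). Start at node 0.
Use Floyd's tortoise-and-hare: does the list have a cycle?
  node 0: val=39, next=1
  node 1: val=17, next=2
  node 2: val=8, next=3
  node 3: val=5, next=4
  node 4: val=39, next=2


Floyd's tortoise (slow, +1) and hare (fast, +2):
  init: slow=0, fast=0
  step 1: slow=1, fast=2
  step 2: slow=2, fast=4
  step 3: slow=3, fast=3
  slow == fast at node 3: cycle detected

Cycle: yes


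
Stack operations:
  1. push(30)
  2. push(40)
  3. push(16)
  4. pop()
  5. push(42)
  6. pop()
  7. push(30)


push(30) -> [30]
push(40) -> [30, 40]
push(16) -> [30, 40, 16]
pop()->16, [30, 40]
push(42) -> [30, 40, 42]
pop()->42, [30, 40]
push(30) -> [30, 40, 30]

Final stack: [30, 40, 30]


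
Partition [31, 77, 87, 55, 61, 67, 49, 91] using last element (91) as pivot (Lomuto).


Pivot: 91
  31 <= 91: advance i (no swap)
  77 <= 91: advance i (no swap)
  87 <= 91: advance i (no swap)
  55 <= 91: advance i (no swap)
  61 <= 91: advance i (no swap)
  67 <= 91: advance i (no swap)
  49 <= 91: advance i (no swap)
Place pivot at 7: [31, 77, 87, 55, 61, 67, 49, 91]

Partitioned: [31, 77, 87, 55, 61, 67, 49, 91]


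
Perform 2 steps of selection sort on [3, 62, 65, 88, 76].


Initial: [3, 62, 65, 88, 76]
Step 1: min=3 at 0
  Swap: [3, 62, 65, 88, 76]
Step 2: min=62 at 1
  Swap: [3, 62, 65, 88, 76]

After 2 steps: [3, 62, 65, 88, 76]


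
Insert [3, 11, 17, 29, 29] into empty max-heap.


Insert 3: [3]
Insert 11: [11, 3]
Insert 17: [17, 3, 11]
Insert 29: [29, 17, 11, 3]
Insert 29: [29, 29, 11, 3, 17]

Final heap: [29, 29, 11, 3, 17]


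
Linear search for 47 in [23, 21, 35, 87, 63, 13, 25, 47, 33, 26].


i=0: 23!=47
i=1: 21!=47
i=2: 35!=47
i=3: 87!=47
i=4: 63!=47
i=5: 13!=47
i=6: 25!=47
i=7: 47==47 found!

Found at 7, 8 comps


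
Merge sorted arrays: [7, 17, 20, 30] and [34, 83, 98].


Take 7 from A
Take 17 from A
Take 20 from A
Take 30 from A

Merged: [7, 17, 20, 30, 34, 83, 98]


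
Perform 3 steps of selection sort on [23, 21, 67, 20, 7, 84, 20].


Initial: [23, 21, 67, 20, 7, 84, 20]
Step 1: min=7 at 4
  Swap: [7, 21, 67, 20, 23, 84, 20]
Step 2: min=20 at 3
  Swap: [7, 20, 67, 21, 23, 84, 20]
Step 3: min=20 at 6
  Swap: [7, 20, 20, 21, 23, 84, 67]

After 3 steps: [7, 20, 20, 21, 23, 84, 67]


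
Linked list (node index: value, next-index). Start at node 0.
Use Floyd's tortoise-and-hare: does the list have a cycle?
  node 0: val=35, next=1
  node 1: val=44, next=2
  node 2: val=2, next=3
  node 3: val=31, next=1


Floyd's tortoise (slow, +1) and hare (fast, +2):
  init: slow=0, fast=0
  step 1: slow=1, fast=2
  step 2: slow=2, fast=1
  step 3: slow=3, fast=3
  slow == fast at node 3: cycle detected

Cycle: yes


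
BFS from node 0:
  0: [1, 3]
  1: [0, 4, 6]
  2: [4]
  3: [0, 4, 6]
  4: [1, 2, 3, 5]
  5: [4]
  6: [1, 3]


Visit 0, enqueue [1, 3]
Visit 1, enqueue [4, 6]
Visit 3, enqueue []
Visit 4, enqueue [2, 5]
Visit 6, enqueue []
Visit 2, enqueue []
Visit 5, enqueue []

BFS order: [0, 1, 3, 4, 6, 2, 5]


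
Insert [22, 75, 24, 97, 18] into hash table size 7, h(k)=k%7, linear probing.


Insert 22: h=1 -> slot 1
Insert 75: h=5 -> slot 5
Insert 24: h=3 -> slot 3
Insert 97: h=6 -> slot 6
Insert 18: h=4 -> slot 4

Table: [None, 22, None, 24, 18, 75, 97]


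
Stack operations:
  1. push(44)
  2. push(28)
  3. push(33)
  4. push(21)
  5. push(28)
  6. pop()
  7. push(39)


push(44) -> [44]
push(28) -> [44, 28]
push(33) -> [44, 28, 33]
push(21) -> [44, 28, 33, 21]
push(28) -> [44, 28, 33, 21, 28]
pop()->28, [44, 28, 33, 21]
push(39) -> [44, 28, 33, 21, 39]

Final stack: [44, 28, 33, 21, 39]


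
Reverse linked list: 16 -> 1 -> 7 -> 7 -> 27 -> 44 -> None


Step 1: curr=16, set curr.next=prev(None) | reversed so far: 16
Step 2: curr=1, set curr.next=prev(16) | reversed so far: 1 -> 16
Step 3: curr=7, set curr.next=prev(1) | reversed so far: 7 -> 1 -> 16
Step 4: curr=7, set curr.next=prev(7) | reversed so far: 7 -> 7 -> 1 -> 16
Step 5: curr=27, set curr.next=prev(7) | reversed so far: 27 -> 7 -> 7 -> 1 -> 16
Step 6: curr=44, set curr.next=prev(27) | reversed so far: 44 -> 27 -> 7 -> 7 -> 1 -> 16

44 -> 27 -> 7 -> 7 -> 1 -> 16 -> None


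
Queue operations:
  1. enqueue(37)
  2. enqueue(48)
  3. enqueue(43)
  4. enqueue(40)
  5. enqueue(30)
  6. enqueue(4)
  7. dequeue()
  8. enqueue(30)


enqueue(37) -> [37]
enqueue(48) -> [37, 48]
enqueue(43) -> [37, 48, 43]
enqueue(40) -> [37, 48, 43, 40]
enqueue(30) -> [37, 48, 43, 40, 30]
enqueue(4) -> [37, 48, 43, 40, 30, 4]
dequeue()->37, [48, 43, 40, 30, 4]
enqueue(30) -> [48, 43, 40, 30, 4, 30]

Final queue: [48, 43, 40, 30, 4, 30]


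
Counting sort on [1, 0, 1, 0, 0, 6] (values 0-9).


Input: [1, 0, 1, 0, 0, 6]
Counts: [3, 2, 0, 0, 0, 0, 1, 0, 0, 0]

Sorted: [0, 0, 0, 1, 1, 6]


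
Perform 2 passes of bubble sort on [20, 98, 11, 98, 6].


Initial: [20, 98, 11, 98, 6]
Pass 1: [20, 11, 98, 6, 98] (2 swaps)
Pass 2: [11, 20, 6, 98, 98] (2 swaps)

After 2 passes: [11, 20, 6, 98, 98]


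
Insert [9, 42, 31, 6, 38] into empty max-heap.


Insert 9: [9]
Insert 42: [42, 9]
Insert 31: [42, 9, 31]
Insert 6: [42, 9, 31, 6]
Insert 38: [42, 38, 31, 6, 9]

Final heap: [42, 38, 31, 6, 9]


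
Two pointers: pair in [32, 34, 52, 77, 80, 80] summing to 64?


lo=0(32)+hi=5(80)=112
lo=0(32)+hi=4(80)=112
lo=0(32)+hi=3(77)=109
lo=0(32)+hi=2(52)=84
lo=0(32)+hi=1(34)=66

No pair found


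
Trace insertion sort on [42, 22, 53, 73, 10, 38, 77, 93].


Initial: [42, 22, 53, 73, 10, 38, 77, 93]
Insert 22: [22, 42, 53, 73, 10, 38, 77, 93]
Insert 53: [22, 42, 53, 73, 10, 38, 77, 93]
Insert 73: [22, 42, 53, 73, 10, 38, 77, 93]
Insert 10: [10, 22, 42, 53, 73, 38, 77, 93]
Insert 38: [10, 22, 38, 42, 53, 73, 77, 93]
Insert 77: [10, 22, 38, 42, 53, 73, 77, 93]
Insert 93: [10, 22, 38, 42, 53, 73, 77, 93]

Sorted: [10, 22, 38, 42, 53, 73, 77, 93]


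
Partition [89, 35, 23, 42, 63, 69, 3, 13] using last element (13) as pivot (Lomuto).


Pivot: 13
  3 <= 13: swap -> [3, 35, 23, 42, 63, 69, 89, 13]
Place pivot at 1: [3, 13, 23, 42, 63, 69, 89, 35]

Partitioned: [3, 13, 23, 42, 63, 69, 89, 35]


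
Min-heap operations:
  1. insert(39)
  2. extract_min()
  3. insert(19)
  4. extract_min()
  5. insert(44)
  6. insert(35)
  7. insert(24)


insert(39) -> [39]
extract_min()->39, []
insert(19) -> [19]
extract_min()->19, []
insert(44) -> [44]
insert(35) -> [35, 44]
insert(24) -> [24, 44, 35]

Final heap: [24, 44, 35]


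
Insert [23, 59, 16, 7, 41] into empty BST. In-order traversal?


Insert 23: root
Insert 59: R from 23
Insert 16: L from 23
Insert 7: L from 23 -> L from 16
Insert 41: R from 23 -> L from 59

In-order: [7, 16, 23, 41, 59]


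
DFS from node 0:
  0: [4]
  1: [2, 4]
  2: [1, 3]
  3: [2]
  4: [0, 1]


Visit 0, push [4]
Visit 4, push [1]
Visit 1, push [2]
Visit 2, push [3]
Visit 3, push []

DFS order: [0, 4, 1, 2, 3]


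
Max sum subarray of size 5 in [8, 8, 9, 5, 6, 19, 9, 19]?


[0:5]: 36
[1:6]: 47
[2:7]: 48
[3:8]: 58

Max: 58 at [3:8]


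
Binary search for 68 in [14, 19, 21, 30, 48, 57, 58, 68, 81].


Step 1: lo=0, hi=8, mid=4, val=48
Step 2: lo=5, hi=8, mid=6, val=58
Step 3: lo=7, hi=8, mid=7, val=68

Found at index 7


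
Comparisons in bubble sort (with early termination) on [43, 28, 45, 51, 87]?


Algorithm: bubble sort (with early termination)
Input: [43, 28, 45, 51, 87]
Sorted: [28, 43, 45, 51, 87]

7


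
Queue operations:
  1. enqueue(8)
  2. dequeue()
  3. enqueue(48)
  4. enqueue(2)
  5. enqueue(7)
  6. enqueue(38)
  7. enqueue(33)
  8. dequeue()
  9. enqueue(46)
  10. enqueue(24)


enqueue(8) -> [8]
dequeue()->8, []
enqueue(48) -> [48]
enqueue(2) -> [48, 2]
enqueue(7) -> [48, 2, 7]
enqueue(38) -> [48, 2, 7, 38]
enqueue(33) -> [48, 2, 7, 38, 33]
dequeue()->48, [2, 7, 38, 33]
enqueue(46) -> [2, 7, 38, 33, 46]
enqueue(24) -> [2, 7, 38, 33, 46, 24]

Final queue: [2, 7, 38, 33, 46, 24]


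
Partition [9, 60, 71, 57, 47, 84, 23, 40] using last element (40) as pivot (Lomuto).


Pivot: 40
  9 <= 40: advance i (no swap)
  23 <= 40: swap -> [9, 23, 71, 57, 47, 84, 60, 40]
Place pivot at 2: [9, 23, 40, 57, 47, 84, 60, 71]

Partitioned: [9, 23, 40, 57, 47, 84, 60, 71]


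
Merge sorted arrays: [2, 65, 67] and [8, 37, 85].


Take 2 from A
Take 8 from B
Take 37 from B
Take 65 from A
Take 67 from A

Merged: [2, 8, 37, 65, 67, 85]


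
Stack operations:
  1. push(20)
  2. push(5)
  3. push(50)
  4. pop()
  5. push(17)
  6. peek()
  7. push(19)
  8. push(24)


push(20) -> [20]
push(5) -> [20, 5]
push(50) -> [20, 5, 50]
pop()->50, [20, 5]
push(17) -> [20, 5, 17]
peek()->17
push(19) -> [20, 5, 17, 19]
push(24) -> [20, 5, 17, 19, 24]

Final stack: [20, 5, 17, 19, 24]


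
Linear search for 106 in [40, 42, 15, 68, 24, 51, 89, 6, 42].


i=0: 40!=106
i=1: 42!=106
i=2: 15!=106
i=3: 68!=106
i=4: 24!=106
i=5: 51!=106
i=6: 89!=106
i=7: 6!=106
i=8: 42!=106

Not found, 9 comps


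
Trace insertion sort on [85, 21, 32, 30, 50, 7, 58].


Initial: [85, 21, 32, 30, 50, 7, 58]
Insert 21: [21, 85, 32, 30, 50, 7, 58]
Insert 32: [21, 32, 85, 30, 50, 7, 58]
Insert 30: [21, 30, 32, 85, 50, 7, 58]
Insert 50: [21, 30, 32, 50, 85, 7, 58]
Insert 7: [7, 21, 30, 32, 50, 85, 58]
Insert 58: [7, 21, 30, 32, 50, 58, 85]

Sorted: [7, 21, 30, 32, 50, 58, 85]


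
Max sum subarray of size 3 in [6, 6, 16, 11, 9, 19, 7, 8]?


[0:3]: 28
[1:4]: 33
[2:5]: 36
[3:6]: 39
[4:7]: 35
[5:8]: 34

Max: 39 at [3:6]


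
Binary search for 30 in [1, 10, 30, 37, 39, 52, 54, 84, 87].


Step 1: lo=0, hi=8, mid=4, val=39
Step 2: lo=0, hi=3, mid=1, val=10
Step 3: lo=2, hi=3, mid=2, val=30

Found at index 2


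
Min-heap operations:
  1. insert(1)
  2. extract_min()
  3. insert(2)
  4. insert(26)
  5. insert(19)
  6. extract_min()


insert(1) -> [1]
extract_min()->1, []
insert(2) -> [2]
insert(26) -> [2, 26]
insert(19) -> [2, 26, 19]
extract_min()->2, [19, 26]

Final heap: [19, 26]


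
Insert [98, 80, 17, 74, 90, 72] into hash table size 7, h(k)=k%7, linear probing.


Insert 98: h=0 -> slot 0
Insert 80: h=3 -> slot 3
Insert 17: h=3, 1 probes -> slot 4
Insert 74: h=4, 1 probes -> slot 5
Insert 90: h=6 -> slot 6
Insert 72: h=2 -> slot 2

Table: [98, None, 72, 80, 17, 74, 90]


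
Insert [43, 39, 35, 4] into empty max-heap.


Insert 43: [43]
Insert 39: [43, 39]
Insert 35: [43, 39, 35]
Insert 4: [43, 39, 35, 4]

Final heap: [43, 39, 35, 4]


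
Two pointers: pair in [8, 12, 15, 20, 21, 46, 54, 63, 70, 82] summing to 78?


lo=0(8)+hi=9(82)=90
lo=0(8)+hi=8(70)=78

Yes: 8+70=78


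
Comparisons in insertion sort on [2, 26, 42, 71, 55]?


Algorithm: insertion sort
Input: [2, 26, 42, 71, 55]
Sorted: [2, 26, 42, 55, 71]

5


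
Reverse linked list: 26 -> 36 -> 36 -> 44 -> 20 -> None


Step 1: curr=26, set curr.next=prev(None) | reversed so far: 26
Step 2: curr=36, set curr.next=prev(26) | reversed so far: 36 -> 26
Step 3: curr=36, set curr.next=prev(36) | reversed so far: 36 -> 36 -> 26
Step 4: curr=44, set curr.next=prev(36) | reversed so far: 44 -> 36 -> 36 -> 26
Step 5: curr=20, set curr.next=prev(44) | reversed so far: 20 -> 44 -> 36 -> 36 -> 26

20 -> 44 -> 36 -> 36 -> 26 -> None


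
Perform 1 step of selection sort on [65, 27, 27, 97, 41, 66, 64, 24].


Initial: [65, 27, 27, 97, 41, 66, 64, 24]
Step 1: min=24 at 7
  Swap: [24, 27, 27, 97, 41, 66, 64, 65]

After 1 step: [24, 27, 27, 97, 41, 66, 64, 65]


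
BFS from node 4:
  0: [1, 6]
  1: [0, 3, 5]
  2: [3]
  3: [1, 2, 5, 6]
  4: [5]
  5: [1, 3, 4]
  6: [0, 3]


Visit 4, enqueue [5]
Visit 5, enqueue [1, 3]
Visit 1, enqueue [0]
Visit 3, enqueue [2, 6]
Visit 0, enqueue []
Visit 2, enqueue []
Visit 6, enqueue []

BFS order: [4, 5, 1, 3, 0, 2, 6]


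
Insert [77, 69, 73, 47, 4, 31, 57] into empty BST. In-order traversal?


Insert 77: root
Insert 69: L from 77
Insert 73: L from 77 -> R from 69
Insert 47: L from 77 -> L from 69
Insert 4: L from 77 -> L from 69 -> L from 47
Insert 31: L from 77 -> L from 69 -> L from 47 -> R from 4
Insert 57: L from 77 -> L from 69 -> R from 47

In-order: [4, 31, 47, 57, 69, 73, 77]


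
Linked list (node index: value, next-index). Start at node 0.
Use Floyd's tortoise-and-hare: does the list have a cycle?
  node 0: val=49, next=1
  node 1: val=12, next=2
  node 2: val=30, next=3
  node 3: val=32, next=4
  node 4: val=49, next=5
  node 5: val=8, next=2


Floyd's tortoise (slow, +1) and hare (fast, +2):
  init: slow=0, fast=0
  step 1: slow=1, fast=2
  step 2: slow=2, fast=4
  step 3: slow=3, fast=2
  step 4: slow=4, fast=4
  slow == fast at node 4: cycle detected

Cycle: yes


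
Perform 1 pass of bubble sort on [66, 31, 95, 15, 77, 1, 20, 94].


Initial: [66, 31, 95, 15, 77, 1, 20, 94]
Pass 1: [31, 66, 15, 77, 1, 20, 94, 95] (6 swaps)

After 1 pass: [31, 66, 15, 77, 1, 20, 94, 95]


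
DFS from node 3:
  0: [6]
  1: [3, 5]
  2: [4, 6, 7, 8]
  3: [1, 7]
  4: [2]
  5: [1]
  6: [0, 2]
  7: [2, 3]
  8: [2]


Visit 3, push [7, 1]
Visit 1, push [5]
Visit 5, push []
Visit 7, push [2]
Visit 2, push [8, 6, 4]
Visit 4, push []
Visit 6, push [0]
Visit 0, push []
Visit 8, push []

DFS order: [3, 1, 5, 7, 2, 4, 6, 0, 8]


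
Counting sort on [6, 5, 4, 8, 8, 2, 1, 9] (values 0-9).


Input: [6, 5, 4, 8, 8, 2, 1, 9]
Counts: [0, 1, 1, 0, 1, 1, 1, 0, 2, 1]

Sorted: [1, 2, 4, 5, 6, 8, 8, 9]


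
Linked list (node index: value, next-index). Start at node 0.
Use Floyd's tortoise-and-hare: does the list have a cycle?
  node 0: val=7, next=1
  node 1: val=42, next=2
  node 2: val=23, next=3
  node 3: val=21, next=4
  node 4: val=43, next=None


Floyd's tortoise (slow, +1) and hare (fast, +2):
  init: slow=0, fast=0
  step 1: slow=1, fast=2
  step 2: slow=2, fast=4
  step 3: fast -> None, no cycle

Cycle: no


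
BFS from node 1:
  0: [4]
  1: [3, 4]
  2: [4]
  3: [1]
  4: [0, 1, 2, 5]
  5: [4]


Visit 1, enqueue [3, 4]
Visit 3, enqueue []
Visit 4, enqueue [0, 2, 5]
Visit 0, enqueue []
Visit 2, enqueue []
Visit 5, enqueue []

BFS order: [1, 3, 4, 0, 2, 5]


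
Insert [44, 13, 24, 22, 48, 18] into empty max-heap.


Insert 44: [44]
Insert 13: [44, 13]
Insert 24: [44, 13, 24]
Insert 22: [44, 22, 24, 13]
Insert 48: [48, 44, 24, 13, 22]
Insert 18: [48, 44, 24, 13, 22, 18]

Final heap: [48, 44, 24, 13, 22, 18]


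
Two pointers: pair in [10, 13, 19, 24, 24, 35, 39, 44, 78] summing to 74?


lo=0(10)+hi=8(78)=88
lo=0(10)+hi=7(44)=54
lo=1(13)+hi=7(44)=57
lo=2(19)+hi=7(44)=63
lo=3(24)+hi=7(44)=68
lo=4(24)+hi=7(44)=68
lo=5(35)+hi=7(44)=79
lo=5(35)+hi=6(39)=74

Yes: 35+39=74


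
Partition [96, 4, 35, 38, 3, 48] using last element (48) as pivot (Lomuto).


Pivot: 48
  4 <= 48: swap -> [4, 96, 35, 38, 3, 48]
  35 <= 48: swap -> [4, 35, 96, 38, 3, 48]
  38 <= 48: swap -> [4, 35, 38, 96, 3, 48]
  3 <= 48: swap -> [4, 35, 38, 3, 96, 48]
Place pivot at 4: [4, 35, 38, 3, 48, 96]

Partitioned: [4, 35, 38, 3, 48, 96]


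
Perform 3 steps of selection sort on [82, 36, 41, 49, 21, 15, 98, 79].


Initial: [82, 36, 41, 49, 21, 15, 98, 79]
Step 1: min=15 at 5
  Swap: [15, 36, 41, 49, 21, 82, 98, 79]
Step 2: min=21 at 4
  Swap: [15, 21, 41, 49, 36, 82, 98, 79]
Step 3: min=36 at 4
  Swap: [15, 21, 36, 49, 41, 82, 98, 79]

After 3 steps: [15, 21, 36, 49, 41, 82, 98, 79]


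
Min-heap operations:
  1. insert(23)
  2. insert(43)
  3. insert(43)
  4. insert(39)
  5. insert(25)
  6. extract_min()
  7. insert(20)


insert(23) -> [23]
insert(43) -> [23, 43]
insert(43) -> [23, 43, 43]
insert(39) -> [23, 39, 43, 43]
insert(25) -> [23, 25, 43, 43, 39]
extract_min()->23, [25, 39, 43, 43]
insert(20) -> [20, 25, 43, 43, 39]

Final heap: [20, 25, 43, 43, 39]


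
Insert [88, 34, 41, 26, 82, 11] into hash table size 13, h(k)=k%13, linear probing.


Insert 88: h=10 -> slot 10
Insert 34: h=8 -> slot 8
Insert 41: h=2 -> slot 2
Insert 26: h=0 -> slot 0
Insert 82: h=4 -> slot 4
Insert 11: h=11 -> slot 11

Table: [26, None, 41, None, 82, None, None, None, 34, None, 88, 11, None]
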